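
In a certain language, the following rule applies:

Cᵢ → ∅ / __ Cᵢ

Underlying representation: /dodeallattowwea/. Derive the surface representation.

dodealatowea

/ll/ is a geminate; the first /l/ deletes.
/tt/ is a geminate; the first /t/ deletes.
/ww/ is a geminate; the first /w/ deletes.
The other instances of /d/, /l/, /t/, /w/ do not occur in the required environment and remain unchanged.
Surface form: [dodealatowea].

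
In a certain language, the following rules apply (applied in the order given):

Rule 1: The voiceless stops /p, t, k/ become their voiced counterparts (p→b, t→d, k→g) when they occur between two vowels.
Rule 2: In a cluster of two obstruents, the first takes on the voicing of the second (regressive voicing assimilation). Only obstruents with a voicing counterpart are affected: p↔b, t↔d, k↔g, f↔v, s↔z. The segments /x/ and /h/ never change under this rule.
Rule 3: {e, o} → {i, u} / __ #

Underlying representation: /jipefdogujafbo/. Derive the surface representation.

Rule 1 (intervocalic voicing): /p/ is a voiceless stop between vowels /i/ and /e/, so it voices to [b]. /jipefdogujafbo/ → jibefdogujafbo.
Rule 2 (regressive voicing assimilation): /f/ precedes the voiced obstruent /d/, so it voices to [v] by assimilation. /f/ precedes the voiced obstruent /b/, so it voices to [v] by assimilation. /jibefdogujafbo/ → jibevdogujavbo.
Rule 3 (final vowel raising): /o/ is a mid vowel in word-final position, so it raises to [u]. /jibevdogujavbo/ → jibevdogujavbu.

jibevdogujavbu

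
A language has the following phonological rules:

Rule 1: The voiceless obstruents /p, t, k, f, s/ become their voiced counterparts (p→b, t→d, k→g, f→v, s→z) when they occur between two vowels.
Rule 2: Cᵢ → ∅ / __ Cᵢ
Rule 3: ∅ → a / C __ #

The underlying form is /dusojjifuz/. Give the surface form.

Rule 1 (intervocalic voicing): /s/ is a voiceless obstruent between vowels /u/ and /o/, so it voices to [z]. /f/ is a voiceless obstruent between vowels /i/ and /u/, so it voices to [v]. /dusojjifuz/ → duzojjivuz.
Rule 2 (degemination): /jj/ is a geminate; the first /j/ deletes. /duzojjivuz/ → duzojivuz.
Rule 3 (final a-epenthesis): the form ends in the consonant /z/, so [a] is inserted word-finally. /duzojivuz/ → duzojivuza.

duzojivuza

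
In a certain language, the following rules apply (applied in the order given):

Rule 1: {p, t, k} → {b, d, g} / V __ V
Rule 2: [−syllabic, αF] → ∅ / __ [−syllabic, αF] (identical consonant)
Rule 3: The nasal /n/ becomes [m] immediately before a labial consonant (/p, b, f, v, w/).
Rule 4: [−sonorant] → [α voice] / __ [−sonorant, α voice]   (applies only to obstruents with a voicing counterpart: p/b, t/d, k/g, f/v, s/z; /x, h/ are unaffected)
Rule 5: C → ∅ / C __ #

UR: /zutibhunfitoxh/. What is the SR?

Rule 1 (intervocalic voicing): /t/ is a voiceless stop between vowels /u/ and /i/, so it voices to [d]. /t/ is a voiceless stop between vowels /i/ and /o/, so it voices to [d]. /zutibhunfitoxh/ → zudibhunfidoxh.
Rule 2 (degemination): no segment meets the environment; /zudibhunfidoxh/ is unchanged.
Rule 3 (nasal place assimilation): /n/ precedes the labial consonant /f/, so it assimilates in place to [m]. /zudibhunfidoxh/ → zudibhumfidoxh.
Rule 4 (regressive voicing assimilation): /b/ precedes the voiceless obstruent /h/, so it devoices to [p] by assimilation. /zudibhumfidoxh/ → zudiphumfidoxh.
Rule 5 (final cluster simplification): /h/ is the second consonant of a word-final cluster /xh/, so it deletes. /zudiphumfidoxh/ → zudiphumfidox.

zudiphumfidox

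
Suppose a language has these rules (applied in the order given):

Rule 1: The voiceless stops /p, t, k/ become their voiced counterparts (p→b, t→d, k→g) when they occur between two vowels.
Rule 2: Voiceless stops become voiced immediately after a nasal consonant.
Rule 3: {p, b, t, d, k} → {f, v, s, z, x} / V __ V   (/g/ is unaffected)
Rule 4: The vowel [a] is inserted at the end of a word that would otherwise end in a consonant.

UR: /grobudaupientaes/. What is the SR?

Rule 1 (intervocalic voicing): /p/ is a voiceless stop between vowels /u/ and /i/, so it voices to [b]. /grobudaupientaes/ → grobudaubientaes.
Rule 2 (post-nasal voicing): /t/ is a voiceless stop immediately after the nasal /n/, so it voices to [d]. /grobudaubientaes/ → grobudaubiendaes.
Rule 3 (intervocalic spirantization): /b/ is a stop between vowels /o/ and /u/, so it spirantizes to the fricative [v]. /d/ is a stop between vowels /u/ and /a/, so it spirantizes to the fricative [z]. /b/ is a stop between vowels /u/ and /i/, so it spirantizes to the fricative [v]. /grobudaubiendaes/ → grovuzauviendaes.
Rule 4 (final a-epenthesis): the form ends in the consonant /s/, so [a] is inserted word-finally. /grovuzauviendaes/ → grovuzauviendaesa.

grovuzauviendaesa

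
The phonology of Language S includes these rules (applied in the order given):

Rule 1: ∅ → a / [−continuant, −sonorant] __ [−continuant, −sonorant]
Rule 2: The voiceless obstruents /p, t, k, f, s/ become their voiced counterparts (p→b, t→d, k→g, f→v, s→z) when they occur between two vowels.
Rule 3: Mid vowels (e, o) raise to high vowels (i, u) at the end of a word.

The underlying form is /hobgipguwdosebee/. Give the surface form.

Rule 1 (stop-cluster a-epenthesis): /b/ and /g/ form a stop–stop cluster, so [a] is inserted between them. /p/ and /g/ form a stop–stop cluster, so [a] is inserted between them. /hobgipguwdosebee/ → hobagipaguwdosebee.
Rule 2 (intervocalic voicing): /p/ is a voiceless obstruent between vowels /i/ and /a/, so it voices to [b]. /s/ is a voiceless obstruent between vowels /o/ and /e/, so it voices to [z]. /hobagipaguwdosebee/ → hobagibaguwdozebee.
Rule 3 (final vowel raising): /e/ is a mid vowel in word-final position, so it raises to [i]. /hobagibaguwdozebee/ → hobagibaguwdozebei.

hobagibaguwdozebei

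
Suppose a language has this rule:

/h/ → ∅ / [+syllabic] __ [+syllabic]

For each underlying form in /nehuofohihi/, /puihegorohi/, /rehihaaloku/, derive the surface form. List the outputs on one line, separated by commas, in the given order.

neuofoii, puiegoroi, reiaaloku

/nehuofohihi/: /h/ occurs between vowels /e/ and /u/, so it deletes. /h/ occurs between vowels /o/ and /i/, so it deletes. /h/ occurs between vowels /i/ and /i/, so it deletes. → [neuofoii].
/puihegorohi/: /h/ occurs between vowels /i/ and /e/, so it deletes. /h/ occurs between vowels /o/ and /i/, so it deletes. → [puiegoroi].
/rehihaaloku/: /h/ occurs between vowels /e/ and /i/, so it deletes. /h/ occurs between vowels /i/ and /a/, so it deletes. → [reiaaloku].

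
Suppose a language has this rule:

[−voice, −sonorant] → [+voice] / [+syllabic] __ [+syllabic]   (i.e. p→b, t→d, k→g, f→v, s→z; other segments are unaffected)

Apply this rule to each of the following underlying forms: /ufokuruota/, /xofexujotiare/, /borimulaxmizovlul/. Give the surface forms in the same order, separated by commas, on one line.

/ufokuruota/: /f/ is a voiceless obstruent between vowels /u/ and /o/, so it voices to [v]. /k/ is a voiceless obstruent between vowels /o/ and /u/, so it voices to [g]. /t/ is a voiceless obstruent between vowels /o/ and /a/, so it voices to [d]. → [uvoguruoda].
/xofexujotiare/: /f/ is a voiceless obstruent between vowels /o/ and /e/, so it voices to [v]. /t/ is a voiceless obstruent between vowels /o/ and /i/, so it voices to [d]. → [xovexujodiare].
/borimulaxmizovlul/: the rule's environment is not met; surfaces unchanged as [borimulaxmizovlul].

uvoguruoda, xovexujodiare, borimulaxmizovlul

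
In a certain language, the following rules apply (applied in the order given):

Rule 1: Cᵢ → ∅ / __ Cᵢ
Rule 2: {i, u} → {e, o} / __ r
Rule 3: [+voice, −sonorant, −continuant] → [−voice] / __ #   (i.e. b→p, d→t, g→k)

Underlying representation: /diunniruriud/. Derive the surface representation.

diuneroriut

Rule 1 (degemination): /nn/ is a geminate; the first /n/ deletes. /diunniruriud/ → diuniruriud.
Rule 2 (pre-rhotic lowering): /i/ is a high vowel immediately before /r/, so it lowers to [e]. /u/ is a high vowel immediately before /r/, so it lowers to [o]. /diuniruriud/ → diuneroriud.
Rule 3 (final devoicing): /d/ is a voiced stop in word-final position, so it devoices to [t]. /diuneroriud/ → diuneroriut.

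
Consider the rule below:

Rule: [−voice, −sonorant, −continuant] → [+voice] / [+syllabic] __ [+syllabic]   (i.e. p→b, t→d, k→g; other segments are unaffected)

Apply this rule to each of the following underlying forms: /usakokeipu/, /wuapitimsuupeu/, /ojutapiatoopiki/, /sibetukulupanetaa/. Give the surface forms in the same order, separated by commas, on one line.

usagogeibu, wuabidimsuubeu, ojudabiadoobigi, sibedugulubanedaa

/usakokeipu/: /k/ is a voiceless stop between vowels /a/ and /o/, so it voices to [g]. /k/ is a voiceless stop between vowels /o/ and /e/, so it voices to [g]. /p/ is a voiceless stop between vowels /i/ and /u/, so it voices to [b]. → [usagogeibu].
/wuapitimsuupeu/: /p/ is a voiceless stop between vowels /a/ and /i/, so it voices to [b]. /t/ is a voiceless stop between vowels /i/ and /i/, so it voices to [d]. /p/ is a voiceless stop between vowels /u/ and /e/, so it voices to [b]. → [wuabidimsuubeu].
/ojutapiatoopiki/: /t/ is a voiceless stop between vowels /u/ and /a/, so it voices to [d]. /p/ is a voiceless stop between vowels /a/ and /i/, so it voices to [b]. /t/ is a voiceless stop between vowels /a/ and /o/, so it voices to [d]. /p/ is a voiceless stop between vowels /o/ and /i/, so it voices to [b]. /k/ is a voiceless stop between vowels /i/ and /i/, so it voices to [g]. → [ojudabiadoobigi].
/sibetukulupanetaa/: /t/ is a voiceless stop between vowels /e/ and /u/, so it voices to [d]. /k/ is a voiceless stop between vowels /u/ and /u/, so it voices to [g]. /p/ is a voiceless stop between vowels /u/ and /a/, so it voices to [b]. /t/ is a voiceless stop between vowels /e/ and /a/, so it voices to [d]. → [sibedugulubanedaa].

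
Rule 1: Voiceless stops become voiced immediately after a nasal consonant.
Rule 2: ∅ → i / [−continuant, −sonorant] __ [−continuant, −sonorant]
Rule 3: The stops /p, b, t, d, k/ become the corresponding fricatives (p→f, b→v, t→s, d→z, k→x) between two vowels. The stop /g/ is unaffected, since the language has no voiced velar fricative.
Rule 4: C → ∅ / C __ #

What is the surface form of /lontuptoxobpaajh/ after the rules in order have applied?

Rule 1 (post-nasal voicing): /t/ is a voiceless stop immediately after the nasal /n/, so it voices to [d]. /lontuptoxobpaajh/ → londuptoxobpaajh.
Rule 2 (stop-cluster i-epenthesis): /p/ and /t/ form a stop–stop cluster, so [i] is inserted between them. /b/ and /p/ form a stop–stop cluster, so [i] is inserted between them. /londuptoxobpaajh/ → londupitoxobipaajh.
Rule 3 (intervocalic spirantization): /p/ is a stop between vowels /u/ and /i/, so it spirantizes to the fricative [f]. /t/ is a stop between vowels /i/ and /o/, so it spirantizes to the fricative [s]. /b/ is a stop between vowels /o/ and /i/, so it spirantizes to the fricative [v]. /p/ is a stop between vowels /i/ and /a/, so it spirantizes to the fricative [f]. /londupitoxobipaajh/ → londufisoxovifaajh.
Rule 4 (final cluster simplification): /h/ is the second consonant of a word-final cluster /jh/, so it deletes. /londufisoxovifaajh/ → londufisoxovifaaj.

londufisoxovifaaj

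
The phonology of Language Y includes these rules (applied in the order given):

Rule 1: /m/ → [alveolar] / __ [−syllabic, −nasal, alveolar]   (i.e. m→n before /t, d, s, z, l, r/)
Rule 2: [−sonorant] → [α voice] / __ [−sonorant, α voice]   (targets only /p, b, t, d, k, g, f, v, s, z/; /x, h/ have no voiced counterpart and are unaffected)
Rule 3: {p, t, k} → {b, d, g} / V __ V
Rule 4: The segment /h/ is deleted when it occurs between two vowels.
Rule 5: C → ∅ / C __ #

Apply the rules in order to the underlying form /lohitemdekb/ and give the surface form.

loidendeg

Rule 1 (nasal place assimilation): /m/ precedes the alveolar consonant /d/, so it assimilates in place to [n]. /lohitemdekb/ → lohitendekb.
Rule 2 (regressive voicing assimilation): /k/ precedes the voiced obstruent /b/, so it voices to [g] by assimilation. /lohitendekb/ → lohitendegb.
Rule 3 (intervocalic voicing): /t/ is a voiceless stop between vowels /i/ and /e/, so it voices to [d]. /lohitendegb/ → lohidendegb.
Rule 4 (intervocalic h-deletion): /h/ occurs between vowels /o/ and /i/, so it deletes. /lohidendegb/ → loidendegb.
Rule 5 (final cluster simplification): /b/ is the second consonant of a word-final cluster /gb/, so it deletes. /loidendegb/ → loidendeg.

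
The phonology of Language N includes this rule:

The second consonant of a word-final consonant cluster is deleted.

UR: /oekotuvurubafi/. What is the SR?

oekotuvurubafi

No segment of /oekotuvurubafi/ meets the structural description of the rule, so the form surfaces unchanged.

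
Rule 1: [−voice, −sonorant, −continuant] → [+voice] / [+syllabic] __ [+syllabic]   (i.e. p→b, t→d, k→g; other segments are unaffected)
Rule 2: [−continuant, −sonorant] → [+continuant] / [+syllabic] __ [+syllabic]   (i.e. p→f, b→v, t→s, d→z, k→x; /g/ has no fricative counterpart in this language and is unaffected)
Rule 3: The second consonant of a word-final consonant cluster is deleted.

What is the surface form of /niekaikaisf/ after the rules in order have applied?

Rule 1 (intervocalic voicing): /k/ is a voiceless stop between vowels /e/ and /a/, so it voices to [g]. /k/ is a voiceless stop between vowels /i/ and /a/, so it voices to [g]. /niekaikaisf/ → niegaigaisf.
Rule 2 (intervocalic spirantization): no segment meets the environment; /niegaigaisf/ is unchanged.
Rule 3 (final cluster simplification): /f/ is the second consonant of a word-final cluster /sf/, so it deletes. /niegaigaisf/ → niegaigais.

niegaigais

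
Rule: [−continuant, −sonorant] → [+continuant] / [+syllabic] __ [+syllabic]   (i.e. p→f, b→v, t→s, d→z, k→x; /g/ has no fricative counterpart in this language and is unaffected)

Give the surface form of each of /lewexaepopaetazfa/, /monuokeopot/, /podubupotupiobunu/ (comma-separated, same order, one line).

lewexaefofaesazfa, monuoxeofot, pozuvufosufiovunu

/lewexaepopaetazfa/: /p/ is a stop between vowels /e/ and /o/, so it spirantizes to the fricative [f]. /p/ is a stop between vowels /o/ and /a/, so it spirantizes to the fricative [f]. /t/ is a stop between vowels /e/ and /a/, so it spirantizes to the fricative [s]. → [lewexaefofaesazfa].
/monuokeopot/: /k/ is a stop between vowels /o/ and /e/, so it spirantizes to the fricative [x]. /p/ is a stop between vowels /o/ and /o/, so it spirantizes to the fricative [f]. → [monuoxeofot].
/podubupotupiobunu/: /d/ is a stop between vowels /o/ and /u/, so it spirantizes to the fricative [z]. /b/ is a stop between vowels /u/ and /u/, so it spirantizes to the fricative [v]. /p/ is a stop between vowels /u/ and /o/, so it spirantizes to the fricative [f]. /t/ is a stop between vowels /o/ and /u/, so it spirantizes to the fricative [s]. /p/ is a stop between vowels /u/ and /i/, so it spirantizes to the fricative [f]. /b/ is a stop between vowels /o/ and /u/, so it spirantizes to the fricative [v]. → [pozuvufosufiovunu].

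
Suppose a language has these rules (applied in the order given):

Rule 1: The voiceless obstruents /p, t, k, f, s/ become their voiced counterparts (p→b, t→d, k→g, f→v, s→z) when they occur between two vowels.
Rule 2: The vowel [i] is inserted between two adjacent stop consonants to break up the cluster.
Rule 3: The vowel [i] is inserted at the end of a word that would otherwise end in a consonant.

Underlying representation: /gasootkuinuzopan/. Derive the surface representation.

gazootikuinuzobani

Rule 1 (intervocalic voicing): /s/ is a voiceless obstruent between vowels /a/ and /o/, so it voices to [z]. /p/ is a voiceless obstruent between vowels /o/ and /a/, so it voices to [b]. /gasootkuinuzopan/ → gazootkuinuzoban.
Rule 2 (stop-cluster i-epenthesis): /t/ and /k/ form a stop–stop cluster, so [i] is inserted between them. /gazootkuinuzoban/ → gazootikuinuzoban.
Rule 3 (final i-epenthesis): the form ends in the consonant /n/, so [i] is inserted word-finally. /gazootikuinuzoban/ → gazootikuinuzobani.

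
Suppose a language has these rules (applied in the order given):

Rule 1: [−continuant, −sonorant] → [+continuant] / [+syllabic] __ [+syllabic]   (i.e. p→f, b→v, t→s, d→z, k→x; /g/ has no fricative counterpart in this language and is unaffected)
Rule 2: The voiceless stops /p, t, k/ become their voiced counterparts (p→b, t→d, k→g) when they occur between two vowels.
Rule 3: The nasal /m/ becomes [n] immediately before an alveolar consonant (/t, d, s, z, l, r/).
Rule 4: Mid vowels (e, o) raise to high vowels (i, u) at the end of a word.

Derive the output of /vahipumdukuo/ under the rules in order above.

vahifunduxuu

Rule 1 (intervocalic spirantization): /p/ is a stop between vowels /i/ and /u/, so it spirantizes to the fricative [f]. /k/ is a stop between vowels /u/ and /u/, so it spirantizes to the fricative [x]. /vahipumdukuo/ → vahifumduxuo.
Rule 2 (intervocalic voicing): no segment meets the environment; /vahifumduxuo/ is unchanged.
Rule 3 (nasal place assimilation): /m/ precedes the alveolar consonant /d/, so it assimilates in place to [n]. /vahifumduxuo/ → vahifunduxuo.
Rule 4 (final vowel raising): /o/ is a mid vowel in word-final position, so it raises to [u]. /vahifunduxuo/ → vahifunduxuu.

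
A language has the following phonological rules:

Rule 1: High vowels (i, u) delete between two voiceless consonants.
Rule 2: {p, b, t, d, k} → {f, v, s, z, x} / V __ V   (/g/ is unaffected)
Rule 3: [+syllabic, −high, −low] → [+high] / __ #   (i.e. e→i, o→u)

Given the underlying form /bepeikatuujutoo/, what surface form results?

befeixasuujusou

Rule 1 (high vowel syncope): no segment meets the environment; /bepeikatuujutoo/ is unchanged.
Rule 2 (intervocalic spirantization): /p/ is a stop between vowels /e/ and /e/, so it spirantizes to the fricative [f]. /k/ is a stop between vowels /i/ and /a/, so it spirantizes to the fricative [x]. /t/ is a stop between vowels /a/ and /u/, so it spirantizes to the fricative [s]. /t/ is a stop between vowels /u/ and /o/, so it spirantizes to the fricative [s]. /bepeikatuujutoo/ → befeixasuujusoo.
Rule 3 (final vowel raising): /o/ is a mid vowel in word-final position, so it raises to [u]. /befeixasuujusoo/ → befeixasuujusou.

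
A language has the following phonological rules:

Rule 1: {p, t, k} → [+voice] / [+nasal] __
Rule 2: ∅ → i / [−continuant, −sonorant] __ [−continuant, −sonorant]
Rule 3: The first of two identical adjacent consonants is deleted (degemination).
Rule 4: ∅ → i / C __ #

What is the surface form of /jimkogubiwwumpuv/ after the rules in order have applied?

Rule 1 (post-nasal voicing): /k/ is a voiceless stop immediately after the nasal /m/, so it voices to [g]. /p/ is a voiceless stop immediately after the nasal /m/, so it voices to [b]. /jimkogubiwwumpuv/ → jimgogubiwwumbuv.
Rule 2 (stop-cluster i-epenthesis): no segment meets the environment; /jimgogubiwwumbuv/ is unchanged.
Rule 3 (degemination): /ww/ is a geminate; the first /w/ deletes. /jimgogubiwwumbuv/ → jimgogubiwumbuv.
Rule 4 (final i-epenthesis): the form ends in the consonant /v/, so [i] is inserted word-finally. /jimgogubiwumbuv/ → jimgogubiwumbuvi.

jimgogubiwumbuvi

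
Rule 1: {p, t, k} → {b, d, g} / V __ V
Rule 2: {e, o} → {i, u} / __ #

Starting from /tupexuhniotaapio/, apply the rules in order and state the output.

Rule 1 (intervocalic voicing): /p/ is a voiceless stop between vowels /u/ and /e/, so it voices to [b]. /t/ is a voiceless stop between vowels /o/ and /a/, so it voices to [d]. /p/ is a voiceless stop between vowels /a/ and /i/, so it voices to [b]. /tupexuhniotaapio/ → tubexuhniodaabio.
Rule 2 (final vowel raising): /o/ is a mid vowel in word-final position, so it raises to [u]. /tubexuhniodaabio/ → tubexuhniodaabiu.

tubexuhniodaabiu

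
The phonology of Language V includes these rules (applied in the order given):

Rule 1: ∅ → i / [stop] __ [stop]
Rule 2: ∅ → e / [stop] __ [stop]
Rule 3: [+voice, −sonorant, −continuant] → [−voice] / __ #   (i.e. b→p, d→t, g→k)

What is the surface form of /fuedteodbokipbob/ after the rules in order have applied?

fuediteodibokipibop

Rule 1 (stop-cluster i-epenthesis): /d/ and /t/ form a stop–stop cluster, so [i] is inserted between them. /d/ and /b/ form a stop–stop cluster, so [i] is inserted between them. /p/ and /b/ form a stop–stop cluster, so [i] is inserted between them. /fuedteodbokipbob/ → fuediteodibokipibob.
Rule 2 (stop-cluster e-epenthesis): no segment meets the environment; /fuediteodibokipibob/ is unchanged.
Rule 3 (final devoicing): /b/ is a voiced stop in word-final position, so it devoices to [p]. /fuediteodibokipibob/ → fuediteodibokipibop.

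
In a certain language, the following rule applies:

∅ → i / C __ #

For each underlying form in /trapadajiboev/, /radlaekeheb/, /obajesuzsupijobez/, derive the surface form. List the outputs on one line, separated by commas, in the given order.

trapadajiboevi, radlaekehebi, obajesuzsupijobezi

/trapadajiboev/: the form ends in the consonant /v/, so [i] is inserted word-finally. → [trapadajiboevi].
/radlaekeheb/: the form ends in the consonant /b/, so [i] is inserted word-finally. → [radlaekehebi].
/obajesuzsupijobez/: the form ends in the consonant /z/, so [i] is inserted word-finally. → [obajesuzsupijobezi].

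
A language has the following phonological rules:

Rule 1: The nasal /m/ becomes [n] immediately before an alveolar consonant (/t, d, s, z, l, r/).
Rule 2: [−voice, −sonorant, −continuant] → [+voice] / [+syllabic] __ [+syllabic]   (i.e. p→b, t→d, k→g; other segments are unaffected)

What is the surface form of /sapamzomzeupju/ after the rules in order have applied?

Rule 1 (nasal place assimilation): /m/ precedes the alveolar consonant /z/, so it assimilates in place to [n]. /m/ precedes the alveolar consonant /z/, so it assimilates in place to [n]. /sapamzomzeupju/ → sapanzonzeupju.
Rule 2 (intervocalic voicing): /p/ is a voiceless stop between vowels /a/ and /a/, so it voices to [b]. /sapanzonzeupju/ → sabanzonzeupju.

sabanzonzeupju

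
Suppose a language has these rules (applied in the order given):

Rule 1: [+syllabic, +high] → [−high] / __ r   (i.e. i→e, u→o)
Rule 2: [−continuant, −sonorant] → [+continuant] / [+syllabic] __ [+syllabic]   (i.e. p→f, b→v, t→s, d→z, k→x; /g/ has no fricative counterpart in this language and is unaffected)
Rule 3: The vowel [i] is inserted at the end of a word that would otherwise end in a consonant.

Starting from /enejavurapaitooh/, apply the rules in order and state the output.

Rule 1 (pre-rhotic lowering): /u/ is a high vowel immediately before /r/, so it lowers to [o]. /enejavurapaitooh/ → enejavorapaitooh.
Rule 2 (intervocalic spirantization): /p/ is a stop between vowels /a/ and /a/, so it spirantizes to the fricative [f]. /t/ is a stop between vowels /i/ and /o/, so it spirantizes to the fricative [s]. /enejavorapaitooh/ → enejavorafaisooh.
Rule 3 (final i-epenthesis): the form ends in the consonant /h/, so [i] is inserted word-finally. /enejavorafaisooh/ → enejavorafaisoohi.

enejavorafaisoohi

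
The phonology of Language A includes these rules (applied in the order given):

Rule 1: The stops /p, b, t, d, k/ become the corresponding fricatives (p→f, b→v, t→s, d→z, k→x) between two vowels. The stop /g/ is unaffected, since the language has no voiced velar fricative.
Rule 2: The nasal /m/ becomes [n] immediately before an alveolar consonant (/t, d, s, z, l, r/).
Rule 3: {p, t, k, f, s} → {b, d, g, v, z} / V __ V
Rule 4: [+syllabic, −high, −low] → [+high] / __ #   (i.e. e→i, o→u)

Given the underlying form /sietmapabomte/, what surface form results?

sietmavavonti

Rule 1 (intervocalic spirantization): /p/ is a stop between vowels /a/ and /a/, so it spirantizes to the fricative [f]. /b/ is a stop between vowels /a/ and /o/, so it spirantizes to the fricative [v]. /sietmapabomte/ → sietmafavomte.
Rule 2 (nasal place assimilation): /m/ precedes the alveolar consonant /t/, so it assimilates in place to [n]. /sietmafavomte/ → sietmafavonte.
Rule 3 (intervocalic voicing): /f/ is a voiceless obstruent between vowels /a/ and /a/, so it voices to [v]. /sietmafavonte/ → sietmavavonte.
Rule 4 (final vowel raising): /e/ is a mid vowel in word-final position, so it raises to [i]. /sietmavavonte/ → sietmavavonti.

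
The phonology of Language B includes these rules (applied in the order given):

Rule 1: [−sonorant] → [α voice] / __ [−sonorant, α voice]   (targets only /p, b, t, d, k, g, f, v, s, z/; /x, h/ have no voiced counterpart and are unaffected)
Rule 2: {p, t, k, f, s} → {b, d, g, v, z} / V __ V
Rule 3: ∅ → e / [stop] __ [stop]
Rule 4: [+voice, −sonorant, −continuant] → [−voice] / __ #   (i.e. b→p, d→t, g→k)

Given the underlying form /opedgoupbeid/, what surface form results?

Rule 1 (regressive voicing assimilation): /p/ precedes the voiced obstruent /b/, so it voices to [b] by assimilation. /opedgoupbeid/ → opedgoubbeid.
Rule 2 (intervocalic voicing): /p/ is a voiceless obstruent between vowels /o/ and /e/, so it voices to [b]. /opedgoubbeid/ → obedgoubbeid.
Rule 3 (stop-cluster e-epenthesis): /d/ and /g/ form a stop–stop cluster, so [e] is inserted between them. /b/ and /b/ form a stop–stop cluster, so [e] is inserted between them. /obedgoubbeid/ → obedegoubebeid.
Rule 4 (final devoicing): /d/ is a voiced stop in word-final position, so it devoices to [t]. /obedegoubebeid/ → obedegoubebeit.

obedegoubebeit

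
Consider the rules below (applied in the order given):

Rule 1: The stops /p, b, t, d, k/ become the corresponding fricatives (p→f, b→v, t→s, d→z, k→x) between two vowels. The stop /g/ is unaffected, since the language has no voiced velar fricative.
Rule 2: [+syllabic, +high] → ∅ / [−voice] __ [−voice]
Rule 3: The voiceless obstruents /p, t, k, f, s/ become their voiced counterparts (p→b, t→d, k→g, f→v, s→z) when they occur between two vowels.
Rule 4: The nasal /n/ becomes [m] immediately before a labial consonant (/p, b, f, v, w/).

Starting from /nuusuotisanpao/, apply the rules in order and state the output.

nuuzuossampao

Rule 1 (intervocalic spirantization): /t/ is a stop between vowels /o/ and /i/, so it spirantizes to the fricative [s]. /nuusuotisanpao/ → nuusuosisanpao.
Rule 2 (high vowel syncope): /i/ is a high vowel flanked by voiceless consonants /s/ and /s/, so it deletes. /nuusuosisanpao/ → nuusuossanpao.
Rule 3 (intervocalic voicing): /s/ is a voiceless obstruent between vowels /u/ and /u/, so it voices to [z]. /nuusuossanpao/ → nuuzuossanpao.
Rule 4 (nasal place assimilation): /n/ precedes the labial consonant /p/, so it assimilates in place to [m]. /nuuzuossanpao/ → nuuzuossampao.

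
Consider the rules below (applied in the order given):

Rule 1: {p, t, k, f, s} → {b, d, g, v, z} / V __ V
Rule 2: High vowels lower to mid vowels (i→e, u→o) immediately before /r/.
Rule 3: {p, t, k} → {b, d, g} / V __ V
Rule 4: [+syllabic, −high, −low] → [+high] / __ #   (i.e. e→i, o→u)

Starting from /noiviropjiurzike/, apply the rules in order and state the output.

Rule 1 (intervocalic voicing): /k/ is a voiceless obstruent between vowels /i/ and /e/, so it voices to [g]. /noiviropjiurzike/ → noiviropjiurzige.
Rule 2 (pre-rhotic lowering): /i/ is a high vowel immediately before /r/, so it lowers to [e]. /u/ is a high vowel immediately before /r/, so it lowers to [o]. /noiviropjiurzige/ → noiveropjiorzige.
Rule 3 (intervocalic voicing): no segment meets the environment; /noiveropjiorzige/ is unchanged.
Rule 4 (final vowel raising): /e/ is a mid vowel in word-final position, so it raises to [i]. /noiveropjiorzige/ → noiveropjiorzigi.

noiveropjiorzigi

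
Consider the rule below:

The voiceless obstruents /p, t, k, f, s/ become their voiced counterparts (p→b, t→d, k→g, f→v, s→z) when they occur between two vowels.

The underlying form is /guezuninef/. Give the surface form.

guezuninef

No segment of /guezuninef/ meets the structural description of the rule, so the form surfaces unchanged.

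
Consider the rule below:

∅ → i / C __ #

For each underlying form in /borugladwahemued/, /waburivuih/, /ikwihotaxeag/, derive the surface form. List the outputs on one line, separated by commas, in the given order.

borugladwahemuedi, waburivuihi, ikwihotaxeagi

/borugladwahemued/: the form ends in the consonant /d/, so [i] is inserted word-finally. → [borugladwahemuedi].
/waburivuih/: the form ends in the consonant /h/, so [i] is inserted word-finally. → [waburivuihi].
/ikwihotaxeag/: the form ends in the consonant /g/, so [i] is inserted word-finally. → [ikwihotaxeagi].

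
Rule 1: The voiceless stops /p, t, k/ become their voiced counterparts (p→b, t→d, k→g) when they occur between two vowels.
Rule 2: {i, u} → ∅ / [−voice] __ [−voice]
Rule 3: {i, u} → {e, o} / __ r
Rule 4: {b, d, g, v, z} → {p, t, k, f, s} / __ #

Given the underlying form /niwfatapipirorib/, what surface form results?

Rule 1 (intervocalic voicing): /t/ is a voiceless stop between vowels /a/ and /a/, so it voices to [d]. /p/ is a voiceless stop between vowels /a/ and /i/, so it voices to [b]. /p/ is a voiceless stop between vowels /i/ and /i/, so it voices to [b]. /niwfatapipirorib/ → niwfadabibirorib.
Rule 2 (high vowel syncope): no segment meets the environment; /niwfadabibirorib/ is unchanged.
Rule 3 (pre-rhotic lowering): /i/ is a high vowel immediately before /r/, so it lowers to [e]. /niwfadabibirorib/ → niwfadabiberorib.
Rule 4 (final devoicing): /b/ is a voiced obstruent in word-final position, so it devoices to [p]. /niwfadabiberorib/ → niwfadabiberorip.

niwfadabiberorip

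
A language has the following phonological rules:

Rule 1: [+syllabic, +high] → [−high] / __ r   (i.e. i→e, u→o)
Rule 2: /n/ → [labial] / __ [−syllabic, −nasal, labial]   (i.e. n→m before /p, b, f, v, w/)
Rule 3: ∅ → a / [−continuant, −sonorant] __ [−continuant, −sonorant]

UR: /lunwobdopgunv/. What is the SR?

lumwobadopagumv

Rule 1 (pre-rhotic lowering): no segment meets the environment; /lunwobdopgunv/ is unchanged.
Rule 2 (nasal place assimilation): /n/ precedes the labial consonant /w/, so it assimilates in place to [m]. /n/ precedes the labial consonant /v/, so it assimilates in place to [m]. /lunwobdopgunv/ → lumwobdopgumv.
Rule 3 (stop-cluster a-epenthesis): /b/ and /d/ form a stop–stop cluster, so [a] is inserted between them. /p/ and /g/ form a stop–stop cluster, so [a] is inserted between them. /lumwobdopgumv/ → lumwobadopagumv.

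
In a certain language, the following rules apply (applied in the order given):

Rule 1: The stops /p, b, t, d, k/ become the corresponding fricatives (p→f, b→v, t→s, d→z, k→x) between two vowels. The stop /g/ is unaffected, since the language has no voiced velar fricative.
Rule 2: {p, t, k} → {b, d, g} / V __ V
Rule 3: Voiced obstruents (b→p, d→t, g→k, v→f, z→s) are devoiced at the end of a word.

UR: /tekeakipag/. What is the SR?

texeaxifak

Rule 1 (intervocalic spirantization): /k/ is a stop between vowels /e/ and /e/, so it spirantizes to the fricative [x]. /k/ is a stop between vowels /a/ and /i/, so it spirantizes to the fricative [x]. /p/ is a stop between vowels /i/ and /a/, so it spirantizes to the fricative [f]. /tekeakipag/ → texeaxifag.
Rule 2 (intervocalic voicing): no segment meets the environment; /texeaxifag/ is unchanged.
Rule 3 (final devoicing): /g/ is a voiced obstruent in word-final position, so it devoices to [k]. /texeaxifag/ → texeaxifak.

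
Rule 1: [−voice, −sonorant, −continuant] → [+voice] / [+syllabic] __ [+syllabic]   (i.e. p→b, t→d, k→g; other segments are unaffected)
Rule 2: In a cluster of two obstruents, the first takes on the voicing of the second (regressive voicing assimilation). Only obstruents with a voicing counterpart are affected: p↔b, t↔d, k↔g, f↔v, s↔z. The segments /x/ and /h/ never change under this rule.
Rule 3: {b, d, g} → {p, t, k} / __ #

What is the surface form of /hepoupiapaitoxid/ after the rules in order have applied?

heboubiabaidoxit

Rule 1 (intervocalic voicing): /p/ is a voiceless stop between vowels /e/ and /o/, so it voices to [b]. /p/ is a voiceless stop between vowels /u/ and /i/, so it voices to [b]. /p/ is a voiceless stop between vowels /a/ and /a/, so it voices to [b]. /t/ is a voiceless stop between vowels /i/ and /o/, so it voices to [d]. /hepoupiapaitoxid/ → heboubiabaidoxid.
Rule 2 (regressive voicing assimilation): no segment meets the environment; /heboubiabaidoxid/ is unchanged.
Rule 3 (final devoicing): /d/ is a voiced stop in word-final position, so it devoices to [t]. /heboubiabaidoxid/ → heboubiabaidoxit.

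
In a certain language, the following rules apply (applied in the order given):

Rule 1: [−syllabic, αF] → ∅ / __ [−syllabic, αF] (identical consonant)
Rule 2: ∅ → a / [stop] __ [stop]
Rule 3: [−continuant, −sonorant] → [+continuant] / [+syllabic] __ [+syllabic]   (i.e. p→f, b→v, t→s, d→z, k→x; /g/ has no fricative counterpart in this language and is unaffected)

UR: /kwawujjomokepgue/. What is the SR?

Rule 1 (degemination): /jj/ is a geminate; the first /j/ deletes. /kwawujjomokepgue/ → kwawujomokepgue.
Rule 2 (stop-cluster a-epenthesis): /p/ and /g/ form a stop–stop cluster, so [a] is inserted between them. /kwawujomokepgue/ → kwawujomokepague.
Rule 3 (intervocalic spirantization): /k/ is a stop between vowels /o/ and /e/, so it spirantizes to the fricative [x]. /p/ is a stop between vowels /e/ and /a/, so it spirantizes to the fricative [f]. /kwawujomokepague/ → kwawujomoxefague.

kwawujomoxefague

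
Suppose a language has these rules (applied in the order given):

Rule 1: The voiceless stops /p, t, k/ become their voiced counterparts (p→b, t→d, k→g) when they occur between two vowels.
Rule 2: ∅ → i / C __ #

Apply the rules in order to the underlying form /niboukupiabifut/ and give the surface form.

nibougubiabifuti

Rule 1 (intervocalic voicing): /k/ is a voiceless stop between vowels /u/ and /u/, so it voices to [g]. /p/ is a voiceless stop between vowels /u/ and /i/, so it voices to [b]. /niboukupiabifut/ → nibougubiabifut.
Rule 2 (final i-epenthesis): the form ends in the consonant /t/, so [i] is inserted word-finally. /nibougubiabifut/ → nibougubiabifuti.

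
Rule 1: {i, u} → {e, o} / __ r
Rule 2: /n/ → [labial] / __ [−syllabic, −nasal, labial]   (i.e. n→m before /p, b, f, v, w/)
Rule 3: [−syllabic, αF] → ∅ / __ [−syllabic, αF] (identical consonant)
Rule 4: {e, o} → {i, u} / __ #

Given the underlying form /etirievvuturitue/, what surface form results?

Rule 1 (pre-rhotic lowering): /i/ is a high vowel immediately before /r/, so it lowers to [e]. /u/ is a high vowel immediately before /r/, so it lowers to [o]. /etirievvuturitue/ → eterievvutoritue.
Rule 2 (nasal place assimilation): no segment meets the environment; /eterievvutoritue/ is unchanged.
Rule 3 (degemination): /vv/ is a geminate; the first /v/ deletes. /eterievvutoritue/ → eterievutoritue.
Rule 4 (final vowel raising): /e/ is a mid vowel in word-final position, so it raises to [i]. /eterievutoritue/ → eterievutoritui.

eterievutoritui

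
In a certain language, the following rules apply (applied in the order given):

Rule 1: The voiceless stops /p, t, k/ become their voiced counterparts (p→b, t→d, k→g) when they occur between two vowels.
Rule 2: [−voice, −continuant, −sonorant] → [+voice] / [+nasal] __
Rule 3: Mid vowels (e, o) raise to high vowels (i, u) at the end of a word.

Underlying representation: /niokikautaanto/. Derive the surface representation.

Rule 1 (intervocalic voicing): /k/ is a voiceless stop between vowels /o/ and /i/, so it voices to [g]. /k/ is a voiceless stop between vowels /i/ and /a/, so it voices to [g]. /t/ is a voiceless stop between vowels /u/ and /a/, so it voices to [d]. /niokikautaanto/ → niogigaudaanto.
Rule 2 (post-nasal voicing): /t/ is a voiceless stop immediately after the nasal /n/, so it voices to [d]. /niogigaudaanto/ → niogigaudaando.
Rule 3 (final vowel raising): /o/ is a mid vowel in word-final position, so it raises to [u]. /niogigaudaando/ → niogigaudaandu.

niogigaudaandu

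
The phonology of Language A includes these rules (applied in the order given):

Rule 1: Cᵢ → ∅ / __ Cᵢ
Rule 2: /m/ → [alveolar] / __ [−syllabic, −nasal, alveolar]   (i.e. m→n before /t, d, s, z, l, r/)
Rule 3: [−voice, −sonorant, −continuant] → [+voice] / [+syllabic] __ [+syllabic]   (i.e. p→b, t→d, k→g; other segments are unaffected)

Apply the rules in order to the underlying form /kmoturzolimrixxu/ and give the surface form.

kmodurzolinrixu

Rule 1 (degemination): /xx/ is a geminate; the first /x/ deletes. /kmoturzolimrixxu/ → kmoturzolimrixu.
Rule 2 (nasal place assimilation): /m/ precedes the alveolar consonant /r/, so it assimilates in place to [n]. /kmoturzolimrixu/ → kmoturzolinrixu.
Rule 3 (intervocalic voicing): /t/ is a voiceless stop between vowels /o/ and /u/, so it voices to [d]. /kmoturzolinrixu/ → kmodurzolinrixu.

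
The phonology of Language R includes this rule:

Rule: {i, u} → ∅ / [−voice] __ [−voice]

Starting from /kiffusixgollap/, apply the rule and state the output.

/i/ is a high vowel flanked by voiceless consonants /k/ and /f/, so it deletes.
/u/ is a high vowel flanked by voiceless consonants /f/ and /s/, so it deletes.
/i/ is a high vowel flanked by voiceless consonants /s/ and /x/, so it deletes.
Surface form: [kffsxgollap].

kffsxgollap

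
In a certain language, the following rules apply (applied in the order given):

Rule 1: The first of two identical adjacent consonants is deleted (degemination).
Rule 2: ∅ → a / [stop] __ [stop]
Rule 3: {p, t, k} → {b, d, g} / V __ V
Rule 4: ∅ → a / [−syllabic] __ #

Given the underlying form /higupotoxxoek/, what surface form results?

Rule 1 (degemination): /xx/ is a geminate; the first /x/ deletes. /higupotoxxoek/ → higupotoxoek.
Rule 2 (stop-cluster a-epenthesis): no segment meets the environment; /higupotoxoek/ is unchanged.
Rule 3 (intervocalic voicing): /p/ is a voiceless stop between vowels /u/ and /o/, so it voices to [b]. /t/ is a voiceless stop between vowels /o/ and /o/, so it voices to [d]. /higupotoxoek/ → higubodoxoek.
Rule 4 (final a-epenthesis): the form ends in the consonant /k/, so [a] is inserted word-finally. /higubodoxoek/ → higubodoxoeka.

higubodoxoeka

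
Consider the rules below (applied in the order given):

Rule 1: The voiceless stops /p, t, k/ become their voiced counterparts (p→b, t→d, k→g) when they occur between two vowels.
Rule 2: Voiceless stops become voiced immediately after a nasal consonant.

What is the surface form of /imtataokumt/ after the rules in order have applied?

Rule 1 (intervocalic voicing): /t/ is a voiceless stop between vowels /a/ and /a/, so it voices to [d]. /k/ is a voiceless stop between vowels /o/ and /u/, so it voices to [g]. /imtataokumt/ → imtadaogumt.
Rule 2 (post-nasal voicing): /t/ is a voiceless stop immediately after the nasal /m/, so it voices to [d]. /t/ is a voiceless stop immediately after the nasal /m/, so it voices to [d]. /imtadaogumt/ → imdadaogumd.

imdadaogumd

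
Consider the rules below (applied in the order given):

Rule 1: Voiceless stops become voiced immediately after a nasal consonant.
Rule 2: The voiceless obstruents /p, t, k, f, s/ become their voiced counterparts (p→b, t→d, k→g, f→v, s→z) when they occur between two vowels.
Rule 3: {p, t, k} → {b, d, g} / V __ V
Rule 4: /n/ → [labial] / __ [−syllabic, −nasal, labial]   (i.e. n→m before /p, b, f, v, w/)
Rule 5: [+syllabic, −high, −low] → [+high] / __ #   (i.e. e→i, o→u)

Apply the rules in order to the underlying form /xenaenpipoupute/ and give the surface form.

Rule 1 (post-nasal voicing): /p/ is a voiceless stop immediately after the nasal /n/, so it voices to [b]. /xenaenpipoupute/ → xenaenbipoupute.
Rule 2 (intervocalic voicing): /p/ is a voiceless obstruent between vowels /i/ and /o/, so it voices to [b]. /p/ is a voiceless obstruent between vowels /u/ and /u/, so it voices to [b]. /t/ is a voiceless obstruent between vowels /u/ and /e/, so it voices to [d]. /xenaenbipoupute/ → xenaenbiboubude.
Rule 3 (intervocalic voicing): no segment meets the environment; /xenaenbiboubude/ is unchanged.
Rule 4 (nasal place assimilation): /n/ precedes the labial consonant /b/, so it assimilates in place to [m]. /xenaenbiboubude/ → xenaembiboubude.
Rule 5 (final vowel raising): /e/ is a mid vowel in word-final position, so it raises to [i]. /xenaembiboubude/ → xenaembiboubudi.

xenaembiboubudi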